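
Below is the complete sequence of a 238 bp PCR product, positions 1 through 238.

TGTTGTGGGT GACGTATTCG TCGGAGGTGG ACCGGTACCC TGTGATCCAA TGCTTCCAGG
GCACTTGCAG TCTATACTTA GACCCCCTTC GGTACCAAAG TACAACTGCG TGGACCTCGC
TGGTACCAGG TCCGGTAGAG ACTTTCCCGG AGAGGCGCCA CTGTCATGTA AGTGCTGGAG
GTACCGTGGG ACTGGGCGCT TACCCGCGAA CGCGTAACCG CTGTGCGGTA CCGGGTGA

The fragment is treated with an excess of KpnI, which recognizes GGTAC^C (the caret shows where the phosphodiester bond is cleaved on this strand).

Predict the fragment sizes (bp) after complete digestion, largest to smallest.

58, 57, 47, 38, 31, 7 bp

KpnI sites (GGTACC) start at positions 34, 91, 122, 180, 227.
KpnI cuts after base 5 of each site (before the last base), so after positions 38, 95, 126, 184, 231.
Linear molecule, 5 cuts → 6 fragments:
  1–38 → 38 bp
  39–95 → 57 bp
  96–126 → 31 bp
  127–184 → 58 bp
  185–231 → 47 bp
  232–238 → 7 bp
Sorted largest to smallest: 58, 57, 47, 38, 31, 7 bp.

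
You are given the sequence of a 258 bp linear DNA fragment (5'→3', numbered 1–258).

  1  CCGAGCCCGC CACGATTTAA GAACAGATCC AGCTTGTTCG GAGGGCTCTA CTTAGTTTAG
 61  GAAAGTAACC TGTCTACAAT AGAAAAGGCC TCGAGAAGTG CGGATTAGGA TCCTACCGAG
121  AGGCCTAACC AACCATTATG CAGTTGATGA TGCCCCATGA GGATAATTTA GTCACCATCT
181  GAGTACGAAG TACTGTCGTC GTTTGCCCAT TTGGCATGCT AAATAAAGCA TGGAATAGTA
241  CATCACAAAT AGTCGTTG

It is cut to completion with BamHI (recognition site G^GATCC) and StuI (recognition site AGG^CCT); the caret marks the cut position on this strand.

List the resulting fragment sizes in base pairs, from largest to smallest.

135, 88, 20, 15 bp

The BamHI site (GGATCC) starts at position 108.
BamHI cuts after the first base of each site, so after position 108.
StuI sites (AGGCCT) start at positions 86, 121.
StuI cuts after base 3 of each site, so after positions 88, 123.
Combined cut positions: 88, 108, 123.
Linear molecule, 3 cuts → 4 fragments:
  1–88 → 88 bp
  89–108 → 20 bp
  109–123 → 15 bp
  124–258 → 135 bp
Sorted largest to smallest: 135, 88, 20, 15 bp.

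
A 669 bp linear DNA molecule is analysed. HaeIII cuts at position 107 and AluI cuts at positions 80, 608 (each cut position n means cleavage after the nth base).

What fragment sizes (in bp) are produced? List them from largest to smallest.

501, 80, 61, 27 bp

Combined cut positions (sorted): 80, 107, 608.
Linear molecule, 3 cuts → 4 fragments:
  80 − 0 = 80 bp
  107 − 80 = 27 bp
  608 − 107 = 501 bp
  669 − 608 = 61 bp
Sorted largest to smallest: 501, 80, 61, 27 bp.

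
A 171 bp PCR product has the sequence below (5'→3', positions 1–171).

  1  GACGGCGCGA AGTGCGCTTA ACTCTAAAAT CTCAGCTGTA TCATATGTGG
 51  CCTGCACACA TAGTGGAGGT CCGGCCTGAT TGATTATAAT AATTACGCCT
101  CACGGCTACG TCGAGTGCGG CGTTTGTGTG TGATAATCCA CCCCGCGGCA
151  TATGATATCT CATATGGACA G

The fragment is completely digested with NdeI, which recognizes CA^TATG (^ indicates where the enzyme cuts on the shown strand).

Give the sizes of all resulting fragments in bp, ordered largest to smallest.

NdeI sites (CATATG) start at positions 42, 149, 161.
NdeI cuts after base 2 of each site, so after positions 43, 150, 162.
Linear molecule, 3 cuts → 4 fragments:
  1–43 → 43 bp
  44–150 → 107 bp
  151–162 → 12 bp
  163–171 → 9 bp
Sorted largest to smallest: 107, 43, 12, 9 bp.

107, 43, 12, 9 bp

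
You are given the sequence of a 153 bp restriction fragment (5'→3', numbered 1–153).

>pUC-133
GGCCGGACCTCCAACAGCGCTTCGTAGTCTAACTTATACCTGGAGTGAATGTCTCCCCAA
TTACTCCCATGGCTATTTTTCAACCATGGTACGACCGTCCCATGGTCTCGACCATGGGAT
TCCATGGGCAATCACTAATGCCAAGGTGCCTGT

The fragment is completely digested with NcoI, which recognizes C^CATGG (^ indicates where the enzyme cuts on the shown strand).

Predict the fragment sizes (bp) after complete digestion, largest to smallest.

67, 31, 17, 16, 12, 10 bp

NcoI sites (CCATGG) start at positions 67, 84, 100, 112, 122.
NcoI cuts after the first base of each site, so after positions 67, 84, 100, 112, 122.
Linear molecule, 5 cuts → 6 fragments:
  1–67 → 67 bp
  68–84 → 17 bp
  85–100 → 16 bp
  101–112 → 12 bp
  113–122 → 10 bp
  123–153 → 31 bp
Sorted largest to smallest: 67, 31, 17, 16, 12, 10 bp.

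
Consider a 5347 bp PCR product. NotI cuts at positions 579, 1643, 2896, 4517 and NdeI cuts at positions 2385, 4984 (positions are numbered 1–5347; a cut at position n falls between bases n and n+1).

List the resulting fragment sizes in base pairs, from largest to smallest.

1621, 1064, 742, 579, 511, 467, 363 bp

Combined cut positions (sorted): 579, 1643, 2385, 2896, 4517, 4984.
Linear molecule, 6 cuts → 7 fragments:
  579 − 0 = 579 bp
  1643 − 579 = 1064 bp
  2385 − 1643 = 742 bp
  2896 − 2385 = 511 bp
  4517 − 2896 = 1621 bp
  4984 − 4517 = 467 bp
  5347 − 4984 = 363 bp
Sorted largest to smallest: 1621, 1064, 742, 579, 511, 467, 363 bp.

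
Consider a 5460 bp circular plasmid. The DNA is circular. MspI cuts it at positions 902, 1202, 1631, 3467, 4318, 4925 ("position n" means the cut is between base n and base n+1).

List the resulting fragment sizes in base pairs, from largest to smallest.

1836, 1437, 851, 607, 429, 300 bp

Circular molecule, 6 cuts → 6 fragments:
  1202 − 902 = 300 bp
  1631 − 1202 = 429 bp
  3467 − 1631 = 1836 bp
  4318 − 3467 = 851 bp
  4925 − 4318 = 607 bp
  wrap: 5460 − 4925 + 902 = 1437 bp
Sorted largest to smallest: 1836, 1437, 851, 607, 429, 300 bp.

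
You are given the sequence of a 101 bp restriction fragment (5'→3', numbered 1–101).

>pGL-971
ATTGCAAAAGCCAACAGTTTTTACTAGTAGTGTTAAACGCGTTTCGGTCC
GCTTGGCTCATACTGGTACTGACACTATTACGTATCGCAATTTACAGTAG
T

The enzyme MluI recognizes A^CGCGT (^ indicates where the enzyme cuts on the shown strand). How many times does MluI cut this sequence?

ACGCGT occurs starting at position 37.
MluI cuts at 1 site.

1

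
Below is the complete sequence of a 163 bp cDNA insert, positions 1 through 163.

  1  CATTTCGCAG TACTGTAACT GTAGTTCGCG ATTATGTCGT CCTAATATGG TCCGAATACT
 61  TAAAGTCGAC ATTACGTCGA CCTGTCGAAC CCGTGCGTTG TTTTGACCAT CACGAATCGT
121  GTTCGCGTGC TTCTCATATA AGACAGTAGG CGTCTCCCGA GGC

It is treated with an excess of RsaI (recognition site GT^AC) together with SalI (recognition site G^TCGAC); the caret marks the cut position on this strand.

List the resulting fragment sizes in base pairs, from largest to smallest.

The RsaI site (GTAC) starts at position 10.
RsaI cuts after base 2 of each site, so after position 11.
SalI sites (GTCGAC) start at positions 65, 76.
SalI cuts after the first base of each site, so after positions 65, 76.
Combined cut positions: 11, 65, 76.
Linear molecule, 3 cuts → 4 fragments:
  1–11 → 11 bp
  12–65 → 54 bp
  66–76 → 11 bp
  77–163 → 87 bp
Sorted largest to smallest: 87, 54, 11, 11 bp.

87, 54, 11, 11 bp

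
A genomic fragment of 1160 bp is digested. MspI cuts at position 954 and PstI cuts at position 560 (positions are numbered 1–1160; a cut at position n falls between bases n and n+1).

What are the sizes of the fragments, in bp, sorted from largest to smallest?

Combined cut positions (sorted): 560, 954.
Linear molecule, 2 cuts → 3 fragments:
  560 − 0 = 560 bp
  954 − 560 = 394 bp
  1160 − 954 = 206 bp
Sorted largest to smallest: 560, 394, 206 bp.

560, 394, 206 bp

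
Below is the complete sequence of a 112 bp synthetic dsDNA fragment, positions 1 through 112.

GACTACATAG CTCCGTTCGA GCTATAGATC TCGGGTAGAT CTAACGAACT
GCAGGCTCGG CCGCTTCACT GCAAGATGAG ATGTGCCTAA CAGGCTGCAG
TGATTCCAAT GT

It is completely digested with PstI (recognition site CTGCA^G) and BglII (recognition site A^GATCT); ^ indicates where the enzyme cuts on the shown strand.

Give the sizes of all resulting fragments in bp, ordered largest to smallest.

PstI sites (CTGCAG) start at positions 49, 95.
PstI cuts after base 5 of each site (before the last base), so after positions 53, 99.
BglII sites (AGATCT) start at positions 26, 37.
BglII cuts after the first base of each site, so after positions 26, 37.
Combined cut positions: 26, 37, 53, 99.
Linear molecule, 4 cuts → 5 fragments:
  1–26 → 26 bp
  27–37 → 11 bp
  38–53 → 16 bp
  54–99 → 46 bp
  100–112 → 13 bp
Sorted largest to smallest: 46, 26, 16, 13, 11 bp.

46, 26, 16, 13, 11 bp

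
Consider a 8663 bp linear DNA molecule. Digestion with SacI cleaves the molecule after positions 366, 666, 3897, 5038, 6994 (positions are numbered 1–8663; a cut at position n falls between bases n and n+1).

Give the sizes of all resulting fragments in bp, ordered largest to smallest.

3231, 1956, 1669, 1141, 366, 300 bp

Linear molecule, 5 cuts → 6 fragments:
  366 − 0 = 366 bp
  666 − 366 = 300 bp
  3897 − 666 = 3231 bp
  5038 − 3897 = 1141 bp
  6994 − 5038 = 1956 bp
  8663 − 6994 = 1669 bp
Sorted largest to smallest: 3231, 1956, 1669, 1141, 366, 300 bp.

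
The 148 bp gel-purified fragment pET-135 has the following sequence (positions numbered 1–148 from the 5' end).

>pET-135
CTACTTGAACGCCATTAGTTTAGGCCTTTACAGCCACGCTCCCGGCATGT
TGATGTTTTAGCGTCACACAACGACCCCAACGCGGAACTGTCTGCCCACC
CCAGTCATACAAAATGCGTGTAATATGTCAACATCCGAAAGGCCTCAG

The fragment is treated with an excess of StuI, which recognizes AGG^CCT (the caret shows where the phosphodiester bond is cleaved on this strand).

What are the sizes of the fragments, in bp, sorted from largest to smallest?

StuI sites (AGGCCT) start at positions 22, 140.
StuI cuts after base 3 of each site, so after positions 24, 142.
Linear molecule, 2 cuts → 3 fragments:
  1–24 → 24 bp
  25–142 → 118 bp
  143–148 → 6 bp
Sorted largest to smallest: 118, 24, 6 bp.

118, 24, 6 bp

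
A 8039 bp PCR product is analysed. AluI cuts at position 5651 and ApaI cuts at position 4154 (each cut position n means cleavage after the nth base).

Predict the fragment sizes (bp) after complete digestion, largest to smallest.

Combined cut positions (sorted): 4154, 5651.
Linear molecule, 2 cuts → 3 fragments:
  4154 − 0 = 4154 bp
  5651 − 4154 = 1497 bp
  8039 − 5651 = 2388 bp
Sorted largest to smallest: 4154, 2388, 1497 bp.

4154, 2388, 1497 bp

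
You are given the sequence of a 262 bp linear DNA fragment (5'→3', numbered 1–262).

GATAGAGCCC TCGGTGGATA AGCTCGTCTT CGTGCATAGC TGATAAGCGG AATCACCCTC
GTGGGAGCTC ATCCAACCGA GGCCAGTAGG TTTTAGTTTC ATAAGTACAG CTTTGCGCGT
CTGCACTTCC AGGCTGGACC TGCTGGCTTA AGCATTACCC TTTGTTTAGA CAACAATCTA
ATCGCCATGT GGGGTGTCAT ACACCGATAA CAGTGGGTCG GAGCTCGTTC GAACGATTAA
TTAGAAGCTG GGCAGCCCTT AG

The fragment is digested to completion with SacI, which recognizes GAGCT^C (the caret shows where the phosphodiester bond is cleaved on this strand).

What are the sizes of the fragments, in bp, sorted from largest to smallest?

SacI sites (GAGCTC) start at positions 65, 221.
SacI cuts after base 5 of each site (before the last base), so after positions 69, 225.
Linear molecule, 2 cuts → 3 fragments:
  1–69 → 69 bp
  70–225 → 156 bp
  226–262 → 37 bp
Sorted largest to smallest: 156, 69, 37 bp.

156, 69, 37 bp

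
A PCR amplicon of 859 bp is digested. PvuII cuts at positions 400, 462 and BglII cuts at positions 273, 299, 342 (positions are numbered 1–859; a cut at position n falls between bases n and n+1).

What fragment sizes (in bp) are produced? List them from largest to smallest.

Combined cut positions (sorted): 273, 299, 342, 400, 462.
Linear molecule, 5 cuts → 6 fragments:
  273 − 0 = 273 bp
  299 − 273 = 26 bp
  342 − 299 = 43 bp
  400 − 342 = 58 bp
  462 − 400 = 62 bp
  859 − 462 = 397 bp
Sorted largest to smallest: 397, 273, 62, 58, 43, 26 bp.

397, 273, 62, 58, 43, 26 bp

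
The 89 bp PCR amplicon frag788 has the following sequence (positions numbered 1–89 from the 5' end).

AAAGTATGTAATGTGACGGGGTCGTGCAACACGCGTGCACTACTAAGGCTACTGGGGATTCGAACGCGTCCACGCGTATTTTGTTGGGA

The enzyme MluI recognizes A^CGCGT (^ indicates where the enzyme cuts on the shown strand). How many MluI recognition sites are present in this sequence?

ACGCGT occurs starting at positions 31, 64, 72.
MluI cuts at 3 sites.

3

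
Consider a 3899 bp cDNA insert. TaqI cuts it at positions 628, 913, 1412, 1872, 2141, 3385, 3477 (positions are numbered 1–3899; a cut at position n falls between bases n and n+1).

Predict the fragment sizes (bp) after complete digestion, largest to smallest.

1244, 628, 499, 460, 422, 285, 269, 92 bp

Linear molecule, 7 cuts → 8 fragments:
  628 − 0 = 628 bp
  913 − 628 = 285 bp
  1412 − 913 = 499 bp
  1872 − 1412 = 460 bp
  2141 − 1872 = 269 bp
  3385 − 2141 = 1244 bp
  3477 − 3385 = 92 bp
  3899 − 3477 = 422 bp
Sorted largest to smallest: 1244, 628, 499, 460, 422, 285, 269, 92 bp.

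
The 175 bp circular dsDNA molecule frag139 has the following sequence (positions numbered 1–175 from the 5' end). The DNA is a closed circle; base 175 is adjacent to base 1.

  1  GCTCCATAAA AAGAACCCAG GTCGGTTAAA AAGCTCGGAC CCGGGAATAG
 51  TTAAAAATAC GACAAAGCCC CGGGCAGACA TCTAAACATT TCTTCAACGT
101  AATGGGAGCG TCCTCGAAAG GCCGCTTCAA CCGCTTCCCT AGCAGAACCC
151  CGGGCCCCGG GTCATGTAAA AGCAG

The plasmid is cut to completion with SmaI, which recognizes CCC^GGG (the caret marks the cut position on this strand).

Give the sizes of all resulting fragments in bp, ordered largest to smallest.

80, 59, 29, 7 bp

SmaI sites (CCCGGG) start at positions 40, 69, 149, 156.
SmaI cuts after base 3 of each site, so after positions 42, 71, 151, 158.
Circular molecule, 4 cuts → 4 fragments:
  43–71 → 29 bp
  72–151 → 80 bp
  152–158 → 7 bp
  159–175 then 1–42 → 17 + 42 = 59 bp
Sorted largest to smallest: 80, 59, 29, 7 bp.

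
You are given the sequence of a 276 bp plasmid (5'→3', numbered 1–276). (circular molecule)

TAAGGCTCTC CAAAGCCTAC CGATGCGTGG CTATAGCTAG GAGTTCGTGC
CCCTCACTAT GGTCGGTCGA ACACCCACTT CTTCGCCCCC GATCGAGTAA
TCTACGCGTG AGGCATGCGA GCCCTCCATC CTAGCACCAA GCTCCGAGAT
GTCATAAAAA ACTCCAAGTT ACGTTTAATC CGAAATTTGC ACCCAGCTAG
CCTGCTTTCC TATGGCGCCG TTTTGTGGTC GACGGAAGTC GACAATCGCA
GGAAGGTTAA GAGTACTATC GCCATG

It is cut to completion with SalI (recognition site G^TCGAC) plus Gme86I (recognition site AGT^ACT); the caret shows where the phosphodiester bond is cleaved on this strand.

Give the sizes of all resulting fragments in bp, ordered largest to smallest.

240, 26, 10 bp

SalI sites (GTCGAC) start at positions 228, 238.
SalI cuts after the first base of each site, so after positions 228, 238.
The Gme86I site (AGTACT) starts at position 262.
Gme86I cuts after base 3 of each site, so after position 264.
Combined cut positions: 228, 238, 264.
Circular molecule, 3 cuts → 3 fragments:
  229–238 → 10 bp
  239–264 → 26 bp
  265–276 then 1–228 → 12 + 228 = 240 bp
Sorted largest to smallest: 240, 26, 10 bp.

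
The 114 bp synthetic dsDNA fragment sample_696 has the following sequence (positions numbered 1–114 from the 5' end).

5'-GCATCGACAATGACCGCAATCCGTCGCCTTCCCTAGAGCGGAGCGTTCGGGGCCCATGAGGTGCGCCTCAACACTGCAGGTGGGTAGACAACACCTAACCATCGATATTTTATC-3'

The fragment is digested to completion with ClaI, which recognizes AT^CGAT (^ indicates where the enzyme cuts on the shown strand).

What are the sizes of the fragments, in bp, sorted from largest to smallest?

The ClaI site (ATCGAT) starts at position 101.
ClaI cuts after base 2 of each site, so after position 102.
Linear molecule, 1 cut → 2 fragments:
  1–102 → 102 bp
  103–114 → 12 bp
Sorted largest to smallest: 102, 12 bp.

102, 12 bp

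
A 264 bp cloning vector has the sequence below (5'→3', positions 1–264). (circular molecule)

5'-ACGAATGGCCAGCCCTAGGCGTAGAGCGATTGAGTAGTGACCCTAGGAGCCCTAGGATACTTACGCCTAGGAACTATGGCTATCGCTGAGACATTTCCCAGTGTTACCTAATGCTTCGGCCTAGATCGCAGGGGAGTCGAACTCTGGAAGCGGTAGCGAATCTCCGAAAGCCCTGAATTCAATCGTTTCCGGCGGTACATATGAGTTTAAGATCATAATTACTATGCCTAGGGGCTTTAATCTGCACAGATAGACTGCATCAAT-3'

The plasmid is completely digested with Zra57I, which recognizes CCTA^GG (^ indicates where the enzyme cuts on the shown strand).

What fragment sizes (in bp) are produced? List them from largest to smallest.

Zra57I sites (CCTAGG) start at positions 14, 42, 51, 66, 227.
Zra57I cuts after base 4 of each site, so after positions 17, 45, 54, 69, 230.
Circular molecule, 5 cuts → 5 fragments:
  18–45 → 28 bp
  46–54 → 9 bp
  55–69 → 15 bp
  70–230 → 161 bp
  231–264 then 1–17 → 34 + 17 = 51 bp
Sorted largest to smallest: 161, 51, 28, 15, 9 bp.

161, 51, 28, 15, 9 bp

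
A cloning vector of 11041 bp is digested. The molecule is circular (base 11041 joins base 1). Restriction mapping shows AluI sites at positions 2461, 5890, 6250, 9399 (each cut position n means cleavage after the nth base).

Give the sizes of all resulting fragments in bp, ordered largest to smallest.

4103, 3429, 3149, 360 bp

Circular molecule, 4 cuts → 4 fragments:
  5890 − 2461 = 3429 bp
  6250 − 5890 = 360 bp
  9399 − 6250 = 3149 bp
  wrap: 11041 − 9399 + 2461 = 4103 bp
Sorted largest to smallest: 4103, 3429, 3149, 360 bp.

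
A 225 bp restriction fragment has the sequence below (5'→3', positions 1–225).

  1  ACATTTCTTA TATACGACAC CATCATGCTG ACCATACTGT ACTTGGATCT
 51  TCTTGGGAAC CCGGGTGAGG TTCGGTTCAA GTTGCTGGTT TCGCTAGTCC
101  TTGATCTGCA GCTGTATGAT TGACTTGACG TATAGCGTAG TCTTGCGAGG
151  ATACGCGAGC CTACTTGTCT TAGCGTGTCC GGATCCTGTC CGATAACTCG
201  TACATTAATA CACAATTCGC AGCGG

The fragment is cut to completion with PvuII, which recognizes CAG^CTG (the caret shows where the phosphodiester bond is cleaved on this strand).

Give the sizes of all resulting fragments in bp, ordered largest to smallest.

114, 111 bp

The PvuII site (CAGCTG) starts at position 109.
PvuII cuts after base 3 of each site, so after position 111.
Linear molecule, 1 cut → 2 fragments:
  1–111 → 111 bp
  112–225 → 114 bp
Sorted largest to smallest: 114, 111 bp.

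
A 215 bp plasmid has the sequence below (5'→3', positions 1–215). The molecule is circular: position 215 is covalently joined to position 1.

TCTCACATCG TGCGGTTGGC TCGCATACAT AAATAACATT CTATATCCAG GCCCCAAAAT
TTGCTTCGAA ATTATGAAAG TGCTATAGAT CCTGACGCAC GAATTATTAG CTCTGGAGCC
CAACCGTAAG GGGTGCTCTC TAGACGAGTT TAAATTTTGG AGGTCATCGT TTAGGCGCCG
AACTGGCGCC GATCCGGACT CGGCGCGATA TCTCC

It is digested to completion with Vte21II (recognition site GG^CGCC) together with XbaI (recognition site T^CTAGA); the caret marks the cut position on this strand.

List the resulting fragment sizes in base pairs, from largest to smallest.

168, 36, 11 bp

Vte21II sites (GGCGCC) start at positions 174, 185.
Vte21II cuts after base 2 of each site, so after positions 175, 186.
The XbaI site (TCTAGA) starts at position 139.
XbaI cuts after the first base of each site, so after position 139.
Combined cut positions: 139, 175, 186.
Circular molecule, 3 cuts → 3 fragments:
  140–175 → 36 bp
  176–186 → 11 bp
  187–215 then 1–139 → 29 + 139 = 168 bp
Sorted largest to smallest: 168, 36, 11 bp.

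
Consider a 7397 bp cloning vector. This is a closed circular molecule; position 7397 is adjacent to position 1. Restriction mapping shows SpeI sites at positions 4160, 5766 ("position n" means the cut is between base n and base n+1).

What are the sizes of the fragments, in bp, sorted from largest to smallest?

5791, 1606 bp

Circular molecule, 2 cuts → 2 fragments:
  5766 − 4160 = 1606 bp
  wrap: 7397 − 5766 + 4160 = 5791 bp
Sorted largest to smallest: 5791, 1606 bp.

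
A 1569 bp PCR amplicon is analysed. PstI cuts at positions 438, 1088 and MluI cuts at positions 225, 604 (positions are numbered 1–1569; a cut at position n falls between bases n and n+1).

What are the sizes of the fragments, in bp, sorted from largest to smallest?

Combined cut positions (sorted): 225, 438, 604, 1088.
Linear molecule, 4 cuts → 5 fragments:
  225 − 0 = 225 bp
  438 − 225 = 213 bp
  604 − 438 = 166 bp
  1088 − 604 = 484 bp
  1569 − 1088 = 481 bp
Sorted largest to smallest: 484, 481, 225, 213, 166 bp.

484, 481, 225, 213, 166 bp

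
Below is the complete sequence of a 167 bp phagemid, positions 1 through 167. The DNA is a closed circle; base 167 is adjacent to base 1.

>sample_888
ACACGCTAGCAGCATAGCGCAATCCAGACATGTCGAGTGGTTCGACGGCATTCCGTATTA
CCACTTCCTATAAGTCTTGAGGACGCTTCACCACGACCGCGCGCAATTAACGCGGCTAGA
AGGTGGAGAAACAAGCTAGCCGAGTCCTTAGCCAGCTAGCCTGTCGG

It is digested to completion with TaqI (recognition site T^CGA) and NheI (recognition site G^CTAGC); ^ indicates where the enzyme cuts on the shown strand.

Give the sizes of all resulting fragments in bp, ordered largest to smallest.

TaqI sites (TCGA) start at positions 33, 42.
TaqI cuts after the first base of each site, so after positions 33, 42.
NheI sites (GCTAGC) start at positions 5, 135, 155.
NheI cuts after the first base of each site, so after positions 5, 135, 155.
Combined cut positions: 5, 33, 42, 135, 155.
Circular molecule, 5 cuts → 5 fragments:
  6–33 → 28 bp
  34–42 → 9 bp
  43–135 → 93 bp
  136–155 → 20 bp
  156–167 then 1–5 → 12 + 5 = 17 bp
Sorted largest to smallest: 93, 28, 20, 17, 9 bp.

93, 28, 20, 17, 9 bp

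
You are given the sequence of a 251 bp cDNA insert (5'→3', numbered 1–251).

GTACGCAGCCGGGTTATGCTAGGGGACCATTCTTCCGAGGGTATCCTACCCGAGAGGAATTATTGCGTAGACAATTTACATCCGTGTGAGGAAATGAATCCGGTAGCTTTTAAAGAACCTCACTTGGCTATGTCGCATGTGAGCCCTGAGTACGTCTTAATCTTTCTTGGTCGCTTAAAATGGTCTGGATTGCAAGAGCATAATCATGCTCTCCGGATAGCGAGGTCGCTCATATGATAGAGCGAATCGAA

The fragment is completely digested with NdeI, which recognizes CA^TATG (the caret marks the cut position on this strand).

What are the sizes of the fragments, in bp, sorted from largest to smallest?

The NdeI site (CATATG) starts at position 231.
NdeI cuts after base 2 of each site, so after position 232.
Linear molecule, 1 cut → 2 fragments:
  1–232 → 232 bp
  233–251 → 19 bp
Sorted largest to smallest: 232, 19 bp.

232, 19 bp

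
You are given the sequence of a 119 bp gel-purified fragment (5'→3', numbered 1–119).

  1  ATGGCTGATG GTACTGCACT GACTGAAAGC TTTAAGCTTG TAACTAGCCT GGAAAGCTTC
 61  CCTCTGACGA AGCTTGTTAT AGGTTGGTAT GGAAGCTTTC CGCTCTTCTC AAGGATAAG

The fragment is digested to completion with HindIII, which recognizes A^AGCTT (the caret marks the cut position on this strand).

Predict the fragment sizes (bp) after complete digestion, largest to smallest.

HindIII sites (AAGCTT) start at positions 27, 34, 54, 70, 93.
HindIII cuts after the first base of each site, so after positions 27, 34, 54, 70, 93.
Linear molecule, 5 cuts → 6 fragments:
  1–27 → 27 bp
  28–34 → 7 bp
  35–54 → 20 bp
  55–70 → 16 bp
  71–93 → 23 bp
  94–119 → 26 bp
Sorted largest to smallest: 27, 26, 23, 20, 16, 7 bp.

27, 26, 23, 20, 16, 7 bp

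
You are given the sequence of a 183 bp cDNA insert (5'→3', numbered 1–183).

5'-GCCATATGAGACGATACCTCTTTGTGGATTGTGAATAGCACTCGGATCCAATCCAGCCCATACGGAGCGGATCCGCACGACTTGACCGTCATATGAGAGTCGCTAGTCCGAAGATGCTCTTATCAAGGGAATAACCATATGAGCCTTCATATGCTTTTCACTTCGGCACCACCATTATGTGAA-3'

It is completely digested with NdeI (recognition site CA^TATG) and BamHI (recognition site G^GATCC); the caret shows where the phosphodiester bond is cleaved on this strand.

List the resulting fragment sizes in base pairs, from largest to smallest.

NdeI sites (CATATG) start at positions 3, 90, 136, 148.
NdeI cuts after base 2 of each site, so after positions 4, 91, 137, 149.
BamHI sites (GGATCC) start at positions 44, 69.
BamHI cuts after the first base of each site, so after positions 44, 69.
Combined cut positions: 4, 44, 69, 91, 137, 149.
Linear molecule, 6 cuts → 7 fragments:
  1–4 → 4 bp
  5–44 → 40 bp
  45–69 → 25 bp
  70–91 → 22 bp
  92–137 → 46 bp
  138–149 → 12 bp
  150–183 → 34 bp
Sorted largest to smallest: 46, 40, 34, 25, 22, 12, 4 bp.

46, 40, 34, 25, 22, 12, 4 bp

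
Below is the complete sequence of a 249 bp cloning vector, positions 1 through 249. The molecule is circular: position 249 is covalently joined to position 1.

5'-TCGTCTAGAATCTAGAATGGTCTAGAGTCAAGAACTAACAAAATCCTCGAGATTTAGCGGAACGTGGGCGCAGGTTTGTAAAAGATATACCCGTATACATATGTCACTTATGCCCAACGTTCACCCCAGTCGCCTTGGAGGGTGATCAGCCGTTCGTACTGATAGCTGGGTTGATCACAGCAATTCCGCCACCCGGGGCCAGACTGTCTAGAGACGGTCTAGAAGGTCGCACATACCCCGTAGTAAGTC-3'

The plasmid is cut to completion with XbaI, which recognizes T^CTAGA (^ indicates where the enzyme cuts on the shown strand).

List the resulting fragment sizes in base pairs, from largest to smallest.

XbaI sites (TCTAGA) start at positions 4, 11, 21, 207, 218.
XbaI cuts after the first base of each site, so after positions 4, 11, 21, 207, 218.
Circular molecule, 5 cuts → 5 fragments:
  5–11 → 7 bp
  12–21 → 10 bp
  22–207 → 186 bp
  208–218 → 11 bp
  219–249 then 1–4 → 31 + 4 = 35 bp
Sorted largest to smallest: 186, 35, 11, 10, 7 bp.

186, 35, 11, 10, 7 bp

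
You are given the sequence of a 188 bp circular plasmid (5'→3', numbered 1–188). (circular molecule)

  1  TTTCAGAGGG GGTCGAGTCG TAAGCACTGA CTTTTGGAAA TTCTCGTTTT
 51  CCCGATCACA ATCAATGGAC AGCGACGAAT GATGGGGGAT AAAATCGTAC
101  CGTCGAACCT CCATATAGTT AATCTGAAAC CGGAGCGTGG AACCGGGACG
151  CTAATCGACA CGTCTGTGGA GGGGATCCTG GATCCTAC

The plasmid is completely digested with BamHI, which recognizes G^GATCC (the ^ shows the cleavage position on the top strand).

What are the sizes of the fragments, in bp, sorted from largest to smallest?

BamHI sites (GGATCC) start at positions 173, 180.
BamHI cuts after the first base of each site, so after positions 173, 180.
Circular molecule, 2 cuts → 2 fragments:
  174–180 → 7 bp
  181–188 then 1–173 → 8 + 173 = 181 bp
Sorted largest to smallest: 181, 7 bp.

181, 7 bp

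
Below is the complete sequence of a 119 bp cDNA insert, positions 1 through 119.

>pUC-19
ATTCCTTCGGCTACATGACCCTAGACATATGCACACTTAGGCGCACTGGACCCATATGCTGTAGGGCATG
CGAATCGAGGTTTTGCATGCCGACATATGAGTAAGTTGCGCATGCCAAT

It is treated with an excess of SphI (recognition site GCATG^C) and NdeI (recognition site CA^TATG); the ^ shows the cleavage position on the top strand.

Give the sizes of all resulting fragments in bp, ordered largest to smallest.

SphI sites (GCATGC) start at positions 66, 85, 110.
SphI cuts after base 5 of each site (before the last base), so after positions 70, 89, 114.
NdeI sites (CATATG) start at positions 26, 53, 94.
NdeI cuts after base 2 of each site, so after positions 27, 54, 95.
Combined cut positions: 27, 54, 70, 89, 95, 114.
Linear molecule, 6 cuts → 7 fragments:
  1–27 → 27 bp
  28–54 → 27 bp
  55–70 → 16 bp
  71–89 → 19 bp
  90–95 → 6 bp
  96–114 → 19 bp
  115–119 → 5 bp
Sorted largest to smallest: 27, 27, 19, 19, 16, 6, 5 bp.

27, 27, 19, 19, 16, 6, 5 bp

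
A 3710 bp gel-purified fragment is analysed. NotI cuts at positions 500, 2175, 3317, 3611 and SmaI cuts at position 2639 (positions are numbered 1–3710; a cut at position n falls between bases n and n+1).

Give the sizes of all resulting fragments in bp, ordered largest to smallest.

Combined cut positions (sorted): 500, 2175, 2639, 3317, 3611.
Linear molecule, 5 cuts → 6 fragments:
  500 − 0 = 500 bp
  2175 − 500 = 1675 bp
  2639 − 2175 = 464 bp
  3317 − 2639 = 678 bp
  3611 − 3317 = 294 bp
  3710 − 3611 = 99 bp
Sorted largest to smallest: 1675, 678, 500, 464, 294, 99 bp.

1675, 678, 500, 464, 294, 99 bp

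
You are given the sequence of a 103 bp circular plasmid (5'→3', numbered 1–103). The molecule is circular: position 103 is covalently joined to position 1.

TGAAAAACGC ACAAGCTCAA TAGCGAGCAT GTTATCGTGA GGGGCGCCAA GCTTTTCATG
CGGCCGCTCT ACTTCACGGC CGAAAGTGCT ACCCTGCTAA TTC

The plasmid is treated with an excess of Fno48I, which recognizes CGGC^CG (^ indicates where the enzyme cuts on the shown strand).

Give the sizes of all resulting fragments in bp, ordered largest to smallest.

Fno48I sites (CGGCCG) start at positions 61, 77.
Fno48I cuts after base 4 of each site, so after positions 64, 80.
Circular molecule, 2 cuts → 2 fragments:
  65–80 → 16 bp
  81–103 then 1–64 → 23 + 64 = 87 bp
Sorted largest to smallest: 87, 16 bp.

87, 16 bp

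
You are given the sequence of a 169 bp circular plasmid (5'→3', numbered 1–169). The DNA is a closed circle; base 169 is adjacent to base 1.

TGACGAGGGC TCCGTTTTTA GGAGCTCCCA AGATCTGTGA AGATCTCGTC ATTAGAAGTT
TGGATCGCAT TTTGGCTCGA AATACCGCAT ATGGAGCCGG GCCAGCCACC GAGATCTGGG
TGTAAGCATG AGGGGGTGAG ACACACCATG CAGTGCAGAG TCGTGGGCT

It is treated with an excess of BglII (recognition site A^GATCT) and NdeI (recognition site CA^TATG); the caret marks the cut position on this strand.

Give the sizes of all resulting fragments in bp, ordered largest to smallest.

88, 48, 23, 10 bp

BglII sites (AGATCT) start at positions 31, 41, 112.
BglII cuts after the first base of each site, so after positions 31, 41, 112.
The NdeI site (CATATG) starts at position 88.
NdeI cuts after base 2 of each site, so after position 89.
Combined cut positions: 31, 41, 89, 112.
Circular molecule, 4 cuts → 4 fragments:
  32–41 → 10 bp
  42–89 → 48 bp
  90–112 → 23 bp
  113–169 then 1–31 → 57 + 31 = 88 bp
Sorted largest to smallest: 88, 48, 23, 10 bp.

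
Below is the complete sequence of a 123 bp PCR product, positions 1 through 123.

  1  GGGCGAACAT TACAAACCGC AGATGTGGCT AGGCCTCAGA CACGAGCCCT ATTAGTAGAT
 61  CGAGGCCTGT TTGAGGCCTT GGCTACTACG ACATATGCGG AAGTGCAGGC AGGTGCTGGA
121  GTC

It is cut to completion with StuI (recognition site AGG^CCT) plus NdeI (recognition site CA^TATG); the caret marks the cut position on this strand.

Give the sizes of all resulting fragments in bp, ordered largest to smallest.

StuI sites (AGGCCT) start at positions 31, 63, 74.
StuI cuts after base 3 of each site, so after positions 33, 65, 76.
The NdeI site (CATATG) starts at position 92.
NdeI cuts after base 2 of each site, so after position 93.
Combined cut positions: 33, 65, 76, 93.
Linear molecule, 4 cuts → 5 fragments:
  1–33 → 33 bp
  34–65 → 32 bp
  66–76 → 11 bp
  77–93 → 17 bp
  94–123 → 30 bp
Sorted largest to smallest: 33, 32, 30, 17, 11 bp.

33, 32, 30, 17, 11 bp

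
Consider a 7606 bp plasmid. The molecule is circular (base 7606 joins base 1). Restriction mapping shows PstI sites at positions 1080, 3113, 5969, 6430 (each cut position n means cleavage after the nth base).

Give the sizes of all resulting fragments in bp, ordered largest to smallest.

Circular molecule, 4 cuts → 4 fragments:
  3113 − 1080 = 2033 bp
  5969 − 3113 = 2856 bp
  6430 − 5969 = 461 bp
  wrap: 7606 − 6430 + 1080 = 2256 bp
Sorted largest to smallest: 2856, 2256, 2033, 461 bp.

2856, 2256, 2033, 461 bp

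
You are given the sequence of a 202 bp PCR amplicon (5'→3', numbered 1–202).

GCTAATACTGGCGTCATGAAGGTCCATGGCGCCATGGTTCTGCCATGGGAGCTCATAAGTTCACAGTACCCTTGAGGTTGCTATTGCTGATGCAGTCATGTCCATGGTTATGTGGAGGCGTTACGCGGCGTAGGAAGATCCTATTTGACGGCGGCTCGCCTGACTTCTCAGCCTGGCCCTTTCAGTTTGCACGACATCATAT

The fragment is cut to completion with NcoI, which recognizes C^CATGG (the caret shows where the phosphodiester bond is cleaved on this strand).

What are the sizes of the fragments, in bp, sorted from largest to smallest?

NcoI sites (CCATGG) start at positions 24, 32, 43, 102.
NcoI cuts after the first base of each site, so after positions 24, 32, 43, 102.
Linear molecule, 4 cuts → 5 fragments:
  1–24 → 24 bp
  25–32 → 8 bp
  33–43 → 11 bp
  44–102 → 59 bp
  103–202 → 100 bp
Sorted largest to smallest: 100, 59, 24, 11, 8 bp.

100, 59, 24, 11, 8 bp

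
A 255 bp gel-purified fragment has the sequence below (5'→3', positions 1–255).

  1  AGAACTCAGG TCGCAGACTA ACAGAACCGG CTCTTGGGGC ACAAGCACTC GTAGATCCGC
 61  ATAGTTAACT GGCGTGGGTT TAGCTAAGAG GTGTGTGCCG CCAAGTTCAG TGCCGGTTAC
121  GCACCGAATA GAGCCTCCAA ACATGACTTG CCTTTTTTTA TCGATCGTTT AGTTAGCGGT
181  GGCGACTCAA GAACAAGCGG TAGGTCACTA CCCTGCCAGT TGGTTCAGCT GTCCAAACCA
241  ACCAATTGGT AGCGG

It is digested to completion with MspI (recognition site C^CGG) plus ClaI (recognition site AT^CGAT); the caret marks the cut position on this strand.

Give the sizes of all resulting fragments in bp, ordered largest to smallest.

MspI sites (CCGG) start at positions 27, 113.
MspI cuts after the first base of each site, so after positions 27, 113.
The ClaI site (ATCGAT) starts at position 160.
ClaI cuts after base 2 of each site, so after position 161.
Combined cut positions: 27, 113, 161.
Linear molecule, 3 cuts → 4 fragments:
  1–27 → 27 bp
  28–113 → 86 bp
  114–161 → 48 bp
  162–255 → 94 bp
Sorted largest to smallest: 94, 86, 48, 27 bp.

94, 86, 48, 27 bp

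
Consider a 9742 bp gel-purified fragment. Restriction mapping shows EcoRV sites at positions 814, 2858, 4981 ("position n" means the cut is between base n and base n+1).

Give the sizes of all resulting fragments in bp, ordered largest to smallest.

Linear molecule, 3 cuts → 4 fragments:
  814 − 0 = 814 bp
  2858 − 814 = 2044 bp
  4981 − 2858 = 2123 bp
  9742 − 4981 = 4761 bp
Sorted largest to smallest: 4761, 2123, 2044, 814 bp.

4761, 2123, 2044, 814 bp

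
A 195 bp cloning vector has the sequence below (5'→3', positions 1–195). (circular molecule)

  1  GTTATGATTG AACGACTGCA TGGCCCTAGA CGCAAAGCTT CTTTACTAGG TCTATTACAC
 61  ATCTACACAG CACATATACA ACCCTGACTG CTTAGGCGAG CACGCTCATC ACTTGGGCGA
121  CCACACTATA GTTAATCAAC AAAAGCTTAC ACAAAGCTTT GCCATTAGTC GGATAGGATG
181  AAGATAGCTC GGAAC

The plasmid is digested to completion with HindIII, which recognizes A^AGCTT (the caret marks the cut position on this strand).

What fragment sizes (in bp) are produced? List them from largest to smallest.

108, 76, 11 bp

HindIII sites (AAGCTT) start at positions 35, 143, 154.
HindIII cuts after the first base of each site, so after positions 35, 143, 154.
Circular molecule, 3 cuts → 3 fragments:
  36–143 → 108 bp
  144–154 → 11 bp
  155–195 then 1–35 → 41 + 35 = 76 bp
Sorted largest to smallest: 108, 76, 11 bp.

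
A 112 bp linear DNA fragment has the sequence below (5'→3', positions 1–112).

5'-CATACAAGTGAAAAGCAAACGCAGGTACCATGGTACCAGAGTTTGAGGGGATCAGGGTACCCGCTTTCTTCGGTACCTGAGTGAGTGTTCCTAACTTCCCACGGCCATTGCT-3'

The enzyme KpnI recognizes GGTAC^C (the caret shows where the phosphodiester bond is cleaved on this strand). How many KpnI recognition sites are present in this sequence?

GGTACC occurs starting at positions 24, 32, 56, 72.
KpnI cuts at 4 sites.

4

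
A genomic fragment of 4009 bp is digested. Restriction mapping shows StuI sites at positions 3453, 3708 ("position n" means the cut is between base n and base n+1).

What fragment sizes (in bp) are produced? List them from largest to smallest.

3453, 301, 255 bp

Linear molecule, 2 cuts → 3 fragments:
  3453 − 0 = 3453 bp
  3708 − 3453 = 255 bp
  4009 − 3708 = 301 bp
Sorted largest to smallest: 3453, 301, 255 bp.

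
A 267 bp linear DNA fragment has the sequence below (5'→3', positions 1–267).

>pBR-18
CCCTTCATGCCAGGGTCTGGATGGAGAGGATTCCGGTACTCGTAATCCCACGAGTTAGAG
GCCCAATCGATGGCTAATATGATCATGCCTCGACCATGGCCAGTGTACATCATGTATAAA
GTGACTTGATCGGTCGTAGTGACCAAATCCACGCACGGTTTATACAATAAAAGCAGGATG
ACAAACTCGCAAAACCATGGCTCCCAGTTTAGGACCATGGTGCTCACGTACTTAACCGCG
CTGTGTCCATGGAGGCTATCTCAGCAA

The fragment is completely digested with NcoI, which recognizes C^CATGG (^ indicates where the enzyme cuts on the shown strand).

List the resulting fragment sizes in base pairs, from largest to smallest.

101, 94, 32, 20, 20 bp

NcoI sites (CCATGG) start at positions 94, 195, 215, 247.
NcoI cuts after the first base of each site, so after positions 94, 195, 215, 247.
Linear molecule, 4 cuts → 5 fragments:
  1–94 → 94 bp
  95–195 → 101 bp
  196–215 → 20 bp
  216–247 → 32 bp
  248–267 → 20 bp
Sorted largest to smallest: 101, 94, 32, 20, 20 bp.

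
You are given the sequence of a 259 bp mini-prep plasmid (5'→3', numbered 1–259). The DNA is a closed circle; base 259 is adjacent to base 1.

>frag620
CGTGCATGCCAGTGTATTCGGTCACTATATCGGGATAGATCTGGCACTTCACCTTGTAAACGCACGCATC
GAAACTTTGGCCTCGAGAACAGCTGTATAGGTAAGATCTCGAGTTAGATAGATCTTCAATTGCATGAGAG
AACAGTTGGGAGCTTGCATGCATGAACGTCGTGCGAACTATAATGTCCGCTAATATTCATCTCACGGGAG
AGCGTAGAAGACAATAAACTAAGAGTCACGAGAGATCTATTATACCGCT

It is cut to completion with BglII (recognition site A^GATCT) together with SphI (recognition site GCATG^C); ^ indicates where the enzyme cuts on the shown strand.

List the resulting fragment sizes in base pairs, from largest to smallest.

BglII sites (AGATCT) start at positions 37, 104, 120, 243.
BglII cuts after the first base of each site, so after positions 37, 104, 120, 243.
SphI sites (GCATGC) start at positions 4, 156.
SphI cuts after base 5 of each site (before the last base), so after positions 8, 160.
Combined cut positions: 8, 37, 104, 120, 160, 243.
Circular molecule, 6 cuts → 6 fragments:
  9–37 → 29 bp
  38–104 → 67 bp
  105–120 → 16 bp
  121–160 → 40 bp
  161–243 → 83 bp
  244–259 then 1–8 → 16 + 8 = 24 bp
Sorted largest to smallest: 83, 67, 40, 29, 24, 16 bp.

83, 67, 40, 29, 24, 16 bp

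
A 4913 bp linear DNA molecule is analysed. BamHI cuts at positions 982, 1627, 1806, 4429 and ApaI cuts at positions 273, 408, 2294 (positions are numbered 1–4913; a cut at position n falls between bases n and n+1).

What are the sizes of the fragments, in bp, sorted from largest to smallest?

Combined cut positions (sorted): 273, 408, 982, 1627, 1806, 2294, 4429.
Linear molecule, 7 cuts → 8 fragments:
  273 − 0 = 273 bp
  408 − 273 = 135 bp
  982 − 408 = 574 bp
  1627 − 982 = 645 bp
  1806 − 1627 = 179 bp
  2294 − 1806 = 488 bp
  4429 − 2294 = 2135 bp
  4913 − 4429 = 484 bp
Sorted largest to smallest: 2135, 645, 574, 488, 484, 273, 179, 135 bp.

2135, 645, 574, 488, 484, 273, 179, 135 bp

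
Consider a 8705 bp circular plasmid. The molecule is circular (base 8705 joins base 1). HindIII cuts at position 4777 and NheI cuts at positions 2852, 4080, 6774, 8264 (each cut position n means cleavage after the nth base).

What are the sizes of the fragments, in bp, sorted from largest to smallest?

3293, 1997, 1490, 1228, 697 bp

Combined cut positions (sorted): 2852, 4080, 4777, 6774, 8264.
Circular molecule, 5 cuts → 5 fragments:
  4080 − 2852 = 1228 bp
  4777 − 4080 = 697 bp
  6774 − 4777 = 1997 bp
  8264 − 6774 = 1490 bp
  wrap: 8705 − 8264 + 2852 = 3293 bp
Sorted largest to smallest: 3293, 1997, 1490, 1228, 697 bp.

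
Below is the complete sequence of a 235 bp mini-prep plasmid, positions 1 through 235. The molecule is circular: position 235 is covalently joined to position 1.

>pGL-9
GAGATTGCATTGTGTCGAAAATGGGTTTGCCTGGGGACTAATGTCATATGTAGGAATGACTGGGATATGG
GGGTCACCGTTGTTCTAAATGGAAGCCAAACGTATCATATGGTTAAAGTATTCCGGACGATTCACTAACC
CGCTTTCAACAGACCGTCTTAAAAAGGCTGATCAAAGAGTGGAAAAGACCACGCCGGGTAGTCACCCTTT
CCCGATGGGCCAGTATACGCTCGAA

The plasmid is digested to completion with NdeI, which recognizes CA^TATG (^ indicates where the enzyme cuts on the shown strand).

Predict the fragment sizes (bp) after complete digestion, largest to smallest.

NdeI sites (CATATG) start at positions 45, 106.
NdeI cuts after base 2 of each site, so after positions 46, 107.
Circular molecule, 2 cuts → 2 fragments:
  47–107 → 61 bp
  108–235 then 1–46 → 128 + 46 = 174 bp
Sorted largest to smallest: 174, 61 bp.

174, 61 bp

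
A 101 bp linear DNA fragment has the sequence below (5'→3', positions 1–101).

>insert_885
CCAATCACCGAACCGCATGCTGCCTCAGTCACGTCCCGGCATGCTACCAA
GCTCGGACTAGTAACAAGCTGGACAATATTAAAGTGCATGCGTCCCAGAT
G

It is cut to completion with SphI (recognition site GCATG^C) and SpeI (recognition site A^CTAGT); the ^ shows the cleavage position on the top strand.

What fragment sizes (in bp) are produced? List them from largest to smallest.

SphI sites (GCATGC) start at positions 15, 39, 86.
SphI cuts after base 5 of each site (before the last base), so after positions 19, 43, 90.
The SpeI site (ACTAGT) starts at position 57.
SpeI cuts after the first base of each site, so after position 57.
Combined cut positions: 19, 43, 57, 90.
Linear molecule, 4 cuts → 5 fragments:
  1–19 → 19 bp
  20–43 → 24 bp
  44–57 → 14 bp
  58–90 → 33 bp
  91–101 → 11 bp
Sorted largest to smallest: 33, 24, 19, 14, 11 bp.

33, 24, 19, 14, 11 bp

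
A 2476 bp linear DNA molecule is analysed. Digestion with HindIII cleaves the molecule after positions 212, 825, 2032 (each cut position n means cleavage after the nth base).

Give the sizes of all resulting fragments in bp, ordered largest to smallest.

1207, 613, 444, 212 bp

Linear molecule, 3 cuts → 4 fragments:
  212 − 0 = 212 bp
  825 − 212 = 613 bp
  2032 − 825 = 1207 bp
  2476 − 2032 = 444 bp
Sorted largest to smallest: 1207, 613, 444, 212 bp.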